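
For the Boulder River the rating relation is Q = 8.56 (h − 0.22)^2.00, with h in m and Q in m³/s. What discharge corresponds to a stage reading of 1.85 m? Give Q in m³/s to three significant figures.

Q = 8.56 × (1.85 − 0.22)^2.00 = 8.56 × 1.63^2.00 = 22.74 m³/s

22.7 m³/s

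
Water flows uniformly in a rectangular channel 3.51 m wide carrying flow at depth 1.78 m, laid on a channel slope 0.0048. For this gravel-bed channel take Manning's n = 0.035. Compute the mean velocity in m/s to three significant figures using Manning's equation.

1.82 m/s

A = b·y = 3.51 × 1.78 = 6.248 m²
P = b + 2y = 3.51 + 2×1.78 = 7.070 m
R = A/P = 6.248/7.070 = 0.8837 m
Q = (1/n)·A·R^(2/3)·S^(1/2) = (1/0.035) × 6.248 × 0.8837^(2/3) × 0.0048^(1/2) = 11.39 m³/s
V = Q/A = 11.39/6.248 = 1.823 m/s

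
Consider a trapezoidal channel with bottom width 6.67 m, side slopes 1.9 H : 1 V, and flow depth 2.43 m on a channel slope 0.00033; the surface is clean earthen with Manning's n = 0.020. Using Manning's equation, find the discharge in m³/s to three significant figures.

34.1 m³/s

A = (b + z·y)·y = (6.67 + 1.9×2.43)×2.43 = 27.43 m²
P = b + 2y√(1+z²) = 6.67 + 2×2.43×√(1+1.9²) = 17.10 m
R = A/P = 27.43/17.10 = 1.603 m
Q = (1/n)·A·R^(2/3)·S^(1/2) = (1/0.020) × 27.43 × 1.603^(2/3) × 0.00033^(1/2) = 34.13 m³/s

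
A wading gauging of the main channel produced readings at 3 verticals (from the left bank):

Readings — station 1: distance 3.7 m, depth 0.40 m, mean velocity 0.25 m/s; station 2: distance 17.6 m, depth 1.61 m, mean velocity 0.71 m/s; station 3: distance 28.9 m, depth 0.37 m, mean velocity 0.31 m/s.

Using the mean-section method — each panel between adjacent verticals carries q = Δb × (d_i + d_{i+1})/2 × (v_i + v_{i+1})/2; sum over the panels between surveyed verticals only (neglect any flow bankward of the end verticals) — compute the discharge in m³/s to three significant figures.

Panel 1-2: Δb = 13.9 m, d̄ = (0.40+1.61)/2 = 1.005, v̄ = (0.25+0.71)/2 = 0.48 → q = 13.9×1.005×0.48 = 6.705 m³/s
Panel 2-3: Δb = 11.3 m, d̄ = (1.61+0.37)/2 = 0.99, v̄ = (0.71+0.31)/2 = 0.51 → q = 11.3×0.99×0.51 = 5.705 m³/s
Q = Σ q = 12.41 m³/s

12.4 m³/s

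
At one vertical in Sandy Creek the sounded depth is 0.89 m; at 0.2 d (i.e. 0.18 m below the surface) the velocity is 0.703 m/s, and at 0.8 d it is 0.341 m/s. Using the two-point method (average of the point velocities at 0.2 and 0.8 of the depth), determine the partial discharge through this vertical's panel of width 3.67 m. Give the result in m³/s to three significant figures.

1.71 m³/s

v̄ = (0.703 + 0.341) / 2 = 0.5220 m/s
q = v̄ × d × w = 0.5220 × 0.89 × 3.67 = 1.705 m³/s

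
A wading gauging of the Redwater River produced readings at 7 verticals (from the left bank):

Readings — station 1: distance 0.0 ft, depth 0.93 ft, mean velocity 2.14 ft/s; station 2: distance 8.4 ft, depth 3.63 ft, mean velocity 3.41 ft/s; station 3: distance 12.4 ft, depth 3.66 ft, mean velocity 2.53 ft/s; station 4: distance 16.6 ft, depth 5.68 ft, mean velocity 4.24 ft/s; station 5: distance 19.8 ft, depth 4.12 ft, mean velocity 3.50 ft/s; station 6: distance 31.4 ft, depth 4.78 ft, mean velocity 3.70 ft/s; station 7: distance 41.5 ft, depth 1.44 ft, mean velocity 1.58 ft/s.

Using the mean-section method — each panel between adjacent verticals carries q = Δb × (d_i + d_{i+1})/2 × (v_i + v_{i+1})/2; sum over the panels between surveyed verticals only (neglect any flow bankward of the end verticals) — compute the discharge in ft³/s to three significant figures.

492 ft³/s

Panel 1-2: Δb = 8.4 ft, d̄ = (0.93+3.63)/2 = 2.28, v̄ = (2.14+3.41)/2 = 2.775 → q = 8.4×2.28×2.775 = 53.15 ft³/s
Panel 2-3: Δb = 4 ft, d̄ = (3.63+3.66)/2 = 3.645, v̄ = (3.41+2.53)/2 = 2.97 → q = 4×3.645×2.97 = 43.30 ft³/s
Panel 3-4: Δb = 4.2 ft, d̄ = (3.66+5.68)/2 = 4.67, v̄ = (2.53+4.24)/2 = 3.385 → q = 4.2×4.67×3.385 = 66.39 ft³/s
Panel 4-5: Δb = 3.2 ft, d̄ = (5.68+4.12)/2 = 4.9, v̄ = (4.24+3.50)/2 = 3.87 → q = 3.2×4.9×3.87 = 60.68 ft³/s
Panel 5-6: Δb = 11.6 ft, d̄ = (4.12+4.78)/2 = 4.45, v̄ = (3.50+3.70)/2 = 3.6 → q = 11.6×4.45×3.6 = 185.8 ft³/s
Panel 6-7: Δb = 10.1 ft, d̄ = (4.78+1.44)/2 = 3.11, v̄ = (3.70+1.58)/2 = 2.64 → q = 10.1×3.11×2.64 = 82.93 ft³/s
Q = Σ q = 492.3 ft³/s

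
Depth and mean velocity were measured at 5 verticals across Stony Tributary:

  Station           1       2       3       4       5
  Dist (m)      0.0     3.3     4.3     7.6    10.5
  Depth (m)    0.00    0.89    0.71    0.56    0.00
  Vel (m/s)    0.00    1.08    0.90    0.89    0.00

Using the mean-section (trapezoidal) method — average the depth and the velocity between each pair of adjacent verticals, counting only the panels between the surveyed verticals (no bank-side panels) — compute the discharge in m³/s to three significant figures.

3.82 m³/s

Panel 1-2: Δb = 3.3 m, d̄ = (0.00+0.89)/2 = 0.445, v̄ = (0.00+1.08)/2 = 0.54 → q = 3.3×0.445×0.54 = 0.7930 m³/s
Panel 2-3: Δb = 1 m, d̄ = (0.89+0.71)/2 = 0.8, v̄ = (1.08+0.90)/2 = 0.99 → q = 1×0.8×0.99 = 0.7920 m³/s
Panel 3-4: Δb = 3.3 m, d̄ = (0.71+0.56)/2 = 0.635, v̄ = (0.90+0.89)/2 = 0.895 → q = 3.3×0.635×0.895 = 1.875 m³/s
Panel 4-5: Δb = 2.9 m, d̄ = (0.56+0.00)/2 = 0.28, v̄ = (0.89+0.00)/2 = 0.445 → q = 2.9×0.28×0.445 = 0.3613 m³/s
Q = Σ q = 3.822 m³/s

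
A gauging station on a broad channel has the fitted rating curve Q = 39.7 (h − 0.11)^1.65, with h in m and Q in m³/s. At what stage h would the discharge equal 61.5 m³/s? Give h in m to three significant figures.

h − h₀ = (Q/C)^(1/b) = (61.5/39.7)^(1/1.65) = 1.304 m
h = 0.11 + 1.304 = 1.414 m

1.41 m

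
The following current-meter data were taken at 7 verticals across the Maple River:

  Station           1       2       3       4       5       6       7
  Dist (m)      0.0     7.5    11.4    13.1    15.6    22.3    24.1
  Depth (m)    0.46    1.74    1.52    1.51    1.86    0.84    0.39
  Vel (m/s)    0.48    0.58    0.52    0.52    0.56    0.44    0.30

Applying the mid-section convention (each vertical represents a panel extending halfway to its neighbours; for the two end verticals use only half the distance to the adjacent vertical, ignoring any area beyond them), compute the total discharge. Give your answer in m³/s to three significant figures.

w_1 = (7.5 − 0.0)/2 = 3.75 m; q_1 = 0.48 × 0.46 × 3.75 = 0.8280 m³/s
w_2 = (11.4 − 0.0)/2 = 5.7 m; q_2 = 0.58 × 1.74 × 5.7 = 5.752 m³/s
w_3 = (13.1 − 7.5)/2 = 2.8 m; q_3 = 0.52 × 1.52 × 2.8 = 2.213 m³/s
w_4 = (15.6 − 11.4)/2 = 2.1 m; q_4 = 0.52 × 1.51 × 2.1 = 1.649 m³/s
w_5 = (22.3 − 13.1)/2 = 4.6 m; q_5 = 0.56 × 1.86 × 4.6 = 4.791 m³/s
w_6 = (24.1 − 15.6)/2 = 4.25 m; q_6 = 0.44 × 0.84 × 4.25 = 1.571 m³/s
w_7 = (24.1 − 22.3)/2 = 0.9 m; q_7 = 0.30 × 0.39 × 0.9 = 0.1053 m³/s
Q = Σ qᵢ = 16.91 m³/s

16.9 m³/s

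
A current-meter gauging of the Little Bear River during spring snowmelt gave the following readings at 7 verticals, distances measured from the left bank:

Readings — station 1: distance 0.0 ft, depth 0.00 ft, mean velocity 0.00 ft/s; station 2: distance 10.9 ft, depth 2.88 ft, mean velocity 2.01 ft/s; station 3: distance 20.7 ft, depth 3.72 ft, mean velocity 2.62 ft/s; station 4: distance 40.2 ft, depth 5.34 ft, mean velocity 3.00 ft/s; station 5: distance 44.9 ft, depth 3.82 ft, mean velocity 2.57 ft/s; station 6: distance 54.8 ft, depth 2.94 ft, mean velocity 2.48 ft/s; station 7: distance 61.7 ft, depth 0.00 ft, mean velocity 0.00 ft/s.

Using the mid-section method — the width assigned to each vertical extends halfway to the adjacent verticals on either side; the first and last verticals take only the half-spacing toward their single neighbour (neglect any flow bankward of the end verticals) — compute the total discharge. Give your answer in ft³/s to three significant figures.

w_2 = (20.7 − 0.0)/2 = 10.35 ft; q_2 = 2.01 × 2.88 × 10.35 = 59.91 ft³/s
w_3 = (40.2 − 10.9)/2 = 14.65 ft; q_3 = 2.62 × 3.72 × 14.65 = 142.8 ft³/s
w_4 = (44.9 − 20.7)/2 = 12.1 ft; q_4 = 3.00 × 5.34 × 12.1 = 193.8 ft³/s
w_5 = (54.8 − 40.2)/2 = 7.3 ft; q_5 = 2.57 × 3.82 × 7.3 = 71.67 ft³/s
w_6 = (61.7 − 44.9)/2 = 8.4 ft; q_6 = 2.48 × 2.94 × 8.4 = 61.25 ft³/s
Stations 1, 7 contribute zero (depth or velocity is 0).
Q = Σ qᵢ = 529.5 ft³/s

529 ft³/s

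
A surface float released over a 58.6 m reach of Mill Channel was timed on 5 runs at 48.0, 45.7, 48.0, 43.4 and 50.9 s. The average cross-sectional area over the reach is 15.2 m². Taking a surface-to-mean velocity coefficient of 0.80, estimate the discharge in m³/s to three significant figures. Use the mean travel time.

15.1 m³/s

t̄ = (48.0 + 45.7 + 48.0 + 43.4 + 50.9) / 5 = 47.2 s
v_surface = L / t̄ = 58.6 / 47.2 = 1.242 m/s
v_mean = 0.80 × 1.242 = 0.9932 m/s
Q = A × v_mean = 15.2 × 0.9932 = 15.10 m³/s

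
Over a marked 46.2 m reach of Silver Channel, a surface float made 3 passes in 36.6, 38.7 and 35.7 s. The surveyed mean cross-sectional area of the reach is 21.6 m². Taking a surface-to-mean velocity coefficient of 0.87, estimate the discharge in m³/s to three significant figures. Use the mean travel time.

t̄ = (36.6 + 38.7 + 35.7) / 3 = 37 s
v_surface = L / t̄ = 46.2 / 37 = 1.249 m/s
v_mean = 0.87 × 1.249 = 1.086 m/s
Q = A × v_mean = 21.6 × 1.086 = 23.46 m³/s

23.5 m³/s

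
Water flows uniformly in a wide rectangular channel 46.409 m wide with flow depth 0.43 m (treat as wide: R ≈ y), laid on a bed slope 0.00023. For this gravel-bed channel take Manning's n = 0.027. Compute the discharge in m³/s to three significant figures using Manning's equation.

A = b·y = 46.409 × 0.43 = 19.96 m²
Wide channel: R ≈ y = 0.43 m
Q = (1/n)·A·R^(2/3)·S^(1/2) = (1/0.027) × 19.96 × 0.4300^(2/3) × 0.00023^(1/2) = 6.386 m³/s

6.39 m³/s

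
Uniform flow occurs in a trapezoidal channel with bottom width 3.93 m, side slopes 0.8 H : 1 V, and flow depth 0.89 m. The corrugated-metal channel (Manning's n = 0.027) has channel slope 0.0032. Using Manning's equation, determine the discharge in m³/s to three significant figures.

6.60 m³/s

A = (b + z·y)·y = (3.93 + 0.8×0.89)×0.89 = 4.131 m²
P = b + 2y√(1+z²) = 3.93 + 2×0.89×√(1+0.8²) = 6.210 m
R = A/P = 4.131/6.210 = 0.6653 m
Q = (1/n)·A·R^(2/3)·S^(1/2) = (1/0.027) × 4.131 × 0.6653^(2/3) × 0.0032^(1/2) = 6.597 m³/s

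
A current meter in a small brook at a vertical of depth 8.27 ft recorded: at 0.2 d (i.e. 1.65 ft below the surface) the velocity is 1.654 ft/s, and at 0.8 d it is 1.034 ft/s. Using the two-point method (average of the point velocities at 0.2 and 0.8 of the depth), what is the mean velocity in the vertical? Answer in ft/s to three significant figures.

v̄ = (1.654 + 1.034) / 2 = 1.344 ft/s

1.34 ft/s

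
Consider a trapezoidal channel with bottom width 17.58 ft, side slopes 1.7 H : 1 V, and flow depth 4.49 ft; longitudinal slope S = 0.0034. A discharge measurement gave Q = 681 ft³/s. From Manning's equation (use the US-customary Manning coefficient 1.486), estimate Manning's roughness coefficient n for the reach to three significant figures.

0.0313

A = (b + z·y)·y = (17.58 + 1.7×4.49)×4.49 = 113.2 ft²
P = b + 2y√(1+z²) = 17.58 + 2×4.49×√(1+1.7²) = 35.29 ft
R = A/P = 113.2/35.29 = 3.208 ft
n = (1.486/Q)·A·R^(2/3)·S^(1/2) = (1.486/681) × 113.2 × 2.175 × 0.05831 = 0.03133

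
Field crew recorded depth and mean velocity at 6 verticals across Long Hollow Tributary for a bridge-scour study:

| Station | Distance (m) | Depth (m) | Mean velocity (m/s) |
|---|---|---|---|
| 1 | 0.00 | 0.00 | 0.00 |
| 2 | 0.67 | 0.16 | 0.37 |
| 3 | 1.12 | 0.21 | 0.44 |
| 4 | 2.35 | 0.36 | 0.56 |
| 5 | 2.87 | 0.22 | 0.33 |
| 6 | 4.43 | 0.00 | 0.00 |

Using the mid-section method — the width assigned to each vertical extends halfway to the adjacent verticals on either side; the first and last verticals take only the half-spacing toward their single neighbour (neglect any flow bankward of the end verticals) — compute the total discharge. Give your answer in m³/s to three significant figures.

w_2 = (1.12 − 0.00)/2 = 0.56 m; q_2 = 0.37 × 0.16 × 0.56 = 0.03315 m³/s
w_3 = (2.35 − 0.67)/2 = 0.84 m; q_3 = 0.44 × 0.21 × 0.84 = 0.07762 m³/s
w_4 = (2.87 − 1.12)/2 = 0.875 m; q_4 = 0.56 × 0.36 × 0.875 = 0.1764 m³/s
w_5 = (4.43 − 2.35)/2 = 1.04 m; q_5 = 0.33 × 0.22 × 1.04 = 0.07550 m³/s
Stations 1, 6 contribute zero (depth or velocity is 0).
Q = Σ qᵢ = 0.3627 m³/s

0.363 m³/s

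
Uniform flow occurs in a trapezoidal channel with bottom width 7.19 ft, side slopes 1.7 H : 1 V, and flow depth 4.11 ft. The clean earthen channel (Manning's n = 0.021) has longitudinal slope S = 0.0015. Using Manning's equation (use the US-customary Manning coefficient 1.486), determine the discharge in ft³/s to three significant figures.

293 ft³/s

A = (b + z·y)·y = (7.19 + 1.7×4.11)×4.11 = 58.27 ft²
P = b + 2y√(1+z²) = 7.19 + 2×4.11×√(1+1.7²) = 23.40 ft
R = A/P = 58.27/23.40 = 2.490 ft
Q = (1.486/n)·A·R^(2/3)·S^(1/2) = (1.486/0.021) × 58.27 × 2.490^(2/3) × 0.0015^(1/2) = 293.3 ft³/s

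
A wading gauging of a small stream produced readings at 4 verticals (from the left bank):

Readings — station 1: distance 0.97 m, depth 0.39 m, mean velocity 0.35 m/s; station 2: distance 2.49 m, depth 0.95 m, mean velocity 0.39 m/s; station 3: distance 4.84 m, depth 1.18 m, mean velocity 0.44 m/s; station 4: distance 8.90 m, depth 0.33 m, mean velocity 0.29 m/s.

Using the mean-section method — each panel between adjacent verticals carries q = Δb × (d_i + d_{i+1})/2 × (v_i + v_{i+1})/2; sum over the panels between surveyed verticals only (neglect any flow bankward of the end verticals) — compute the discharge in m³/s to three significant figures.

2.53 m³/s

Panel 1-2: Δb = 1.52 m, d̄ = (0.39+0.95)/2 = 0.67, v̄ = (0.35+0.39)/2 = 0.37 → q = 1.52×0.67×0.37 = 0.3768 m³/s
Panel 2-3: Δb = 2.35 m, d̄ = (0.95+1.18)/2 = 1.065, v̄ = (0.39+0.44)/2 = 0.415 → q = 2.35×1.065×0.415 = 1.039 m³/s
Panel 3-4: Δb = 4.06 m, d̄ = (1.18+0.33)/2 = 0.755, v̄ = (0.44+0.29)/2 = 0.365 → q = 4.06×0.755×0.365 = 1.119 m³/s
Q = Σ q = 2.534 m³/s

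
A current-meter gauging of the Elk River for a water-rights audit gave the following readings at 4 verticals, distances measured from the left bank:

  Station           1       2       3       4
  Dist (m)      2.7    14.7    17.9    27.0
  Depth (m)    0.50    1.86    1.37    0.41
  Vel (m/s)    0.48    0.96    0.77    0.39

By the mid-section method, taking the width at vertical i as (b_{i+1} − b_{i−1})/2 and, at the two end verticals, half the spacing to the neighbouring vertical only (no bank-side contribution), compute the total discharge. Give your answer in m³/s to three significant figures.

w_1 = (14.7 − 2.7)/2 = 6 m; q_1 = 0.48 × 0.50 × 6 = 1.440 m³/s
w_2 = (17.9 − 2.7)/2 = 7.6 m; q_2 = 0.96 × 1.86 × 7.6 = 13.57 m³/s
w_3 = (27.0 − 14.7)/2 = 6.15 m; q_3 = 0.77 × 1.37 × 6.15 = 6.488 m³/s
w_4 = (27.0 − 17.9)/2 = 4.55 m; q_4 = 0.39 × 0.41 × 4.55 = 0.7275 m³/s
Q = Σ qᵢ = 22.23 m³/s

22.2 m³/s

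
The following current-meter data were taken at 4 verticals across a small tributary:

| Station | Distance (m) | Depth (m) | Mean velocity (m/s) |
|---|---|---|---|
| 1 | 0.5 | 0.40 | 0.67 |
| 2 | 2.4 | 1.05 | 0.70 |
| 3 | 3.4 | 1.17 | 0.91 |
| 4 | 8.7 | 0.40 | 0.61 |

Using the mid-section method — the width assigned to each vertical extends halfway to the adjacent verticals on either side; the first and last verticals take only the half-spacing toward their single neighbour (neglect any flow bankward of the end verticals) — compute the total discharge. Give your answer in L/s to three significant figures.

w_1 = (2.4 − 0.5)/2 = 0.95 m; q_1 = 0.67 × 0.40 × 0.95 = 0.2546 m³/s
w_2 = (3.4 − 0.5)/2 = 1.45 m; q_2 = 0.70 × 1.05 × 1.45 = 1.066 m³/s
w_3 = (8.7 − 2.4)/2 = 3.15 m; q_3 = 0.91 × 1.17 × 3.15 = 3.354 m³/s
w_4 = (8.7 − 3.4)/2 = 2.65 m; q_4 = 0.61 × 0.40 × 2.65 = 0.6466 m³/s
Q = Σ qᵢ = 5.321 m³/s
= 5.321 × 1000 = 5321 L/s

5320 L/s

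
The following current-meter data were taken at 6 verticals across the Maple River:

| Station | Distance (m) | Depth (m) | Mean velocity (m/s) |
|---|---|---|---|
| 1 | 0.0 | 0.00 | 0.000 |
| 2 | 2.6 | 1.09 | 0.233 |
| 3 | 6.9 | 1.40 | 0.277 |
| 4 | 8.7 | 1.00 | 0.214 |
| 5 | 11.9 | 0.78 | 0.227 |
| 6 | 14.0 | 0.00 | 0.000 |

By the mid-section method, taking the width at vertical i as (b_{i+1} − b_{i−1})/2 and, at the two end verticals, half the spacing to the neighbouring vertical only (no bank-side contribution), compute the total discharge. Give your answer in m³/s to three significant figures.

w_2 = (6.9 − 0.0)/2 = 3.45 m; q_2 = 0.233 × 1.09 × 3.45 = 0.8762 m³/s
w_3 = (8.7 − 2.6)/2 = 3.05 m; q_3 = 0.277 × 1.40 × 3.05 = 1.183 m³/s
w_4 = (11.9 − 6.9)/2 = 2.5 m; q_4 = 0.214 × 1.00 × 2.5 = 0.5350 m³/s
w_5 = (14.0 − 8.7)/2 = 2.65 m; q_5 = 0.227 × 0.78 × 2.65 = 0.4692 m³/s
Stations 1, 6 contribute zero (depth or velocity is 0).
Q = Σ qᵢ = 3.063 m³/s

3.06 m³/s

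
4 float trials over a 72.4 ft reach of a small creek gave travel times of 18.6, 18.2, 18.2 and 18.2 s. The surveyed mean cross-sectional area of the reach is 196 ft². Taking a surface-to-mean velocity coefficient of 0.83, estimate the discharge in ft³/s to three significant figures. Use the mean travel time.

t̄ = (18.6 + 18.2 + 18.2 + 18.2) / 4 = 18.3 s
v_surface = L / t̄ = 72.4 / 18.3 = 3.956 ft/s
v_mean = 0.83 × 3.956 = 3.284 ft/s
Q = A × v_mean = 196 × 3.284 = 643.6 ft³/s

644 ft³/s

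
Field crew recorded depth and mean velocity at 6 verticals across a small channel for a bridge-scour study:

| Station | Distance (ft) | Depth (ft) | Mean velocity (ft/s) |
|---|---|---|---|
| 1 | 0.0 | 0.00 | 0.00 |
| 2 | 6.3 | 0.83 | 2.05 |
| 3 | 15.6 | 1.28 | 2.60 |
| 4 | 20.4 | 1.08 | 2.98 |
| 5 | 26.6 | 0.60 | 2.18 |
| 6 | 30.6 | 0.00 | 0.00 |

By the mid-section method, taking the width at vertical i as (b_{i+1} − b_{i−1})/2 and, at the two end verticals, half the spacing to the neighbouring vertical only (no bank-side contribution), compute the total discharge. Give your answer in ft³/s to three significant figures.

61.1 ft³/s

w_2 = (15.6 − 0.0)/2 = 7.8 ft; q_2 = 2.05 × 0.83 × 7.8 = 13.27 ft³/s
w_3 = (20.4 − 6.3)/2 = 7.05 ft; q_3 = 2.60 × 1.28 × 7.05 = 23.46 ft³/s
w_4 = (26.6 − 15.6)/2 = 5.5 ft; q_4 = 2.98 × 1.08 × 5.5 = 17.70 ft³/s
w_5 = (30.6 − 20.4)/2 = 5.1 ft; q_5 = 2.18 × 0.60 × 5.1 = 6.671 ft³/s
Stations 1, 6 contribute zero (depth or velocity is 0).
Q = Σ qᵢ = 61.11 ft³/s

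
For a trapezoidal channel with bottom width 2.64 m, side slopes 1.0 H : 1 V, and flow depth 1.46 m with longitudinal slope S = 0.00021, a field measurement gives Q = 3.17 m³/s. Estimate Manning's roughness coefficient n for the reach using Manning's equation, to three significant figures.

0.0252

A = (b + z·y)·y = (2.64 + 1.0×1.46)×1.46 = 5.986 m²
P = b + 2y√(1+z²) = 2.64 + 2×1.46×√(1+1.0²) = 6.770 m
R = A/P = 5.986/6.770 = 0.8843 m
n = (1/Q)·A·R^(2/3)·S^(1/2) = (1/3.17) × 5.986 × 0.9213 × 0.01449 = 0.02521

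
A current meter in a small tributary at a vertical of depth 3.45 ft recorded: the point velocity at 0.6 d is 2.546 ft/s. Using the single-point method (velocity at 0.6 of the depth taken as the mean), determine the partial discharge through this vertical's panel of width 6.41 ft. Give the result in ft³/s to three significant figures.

v̄ = v₀.₆ = 2.546 ft/s
q = v̄ × d × w = 2.546 × 3.45 × 6.41 = 56.30 ft³/s

56.3 ft³/s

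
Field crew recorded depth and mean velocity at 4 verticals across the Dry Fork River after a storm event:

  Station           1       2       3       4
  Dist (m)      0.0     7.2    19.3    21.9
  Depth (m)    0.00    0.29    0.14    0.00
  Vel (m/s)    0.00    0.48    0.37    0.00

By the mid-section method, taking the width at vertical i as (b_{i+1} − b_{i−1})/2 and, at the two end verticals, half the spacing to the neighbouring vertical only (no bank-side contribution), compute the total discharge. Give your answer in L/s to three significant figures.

w_2 = (19.3 − 0.0)/2 = 9.65 m; q_2 = 0.48 × 0.29 × 9.65 = 1.343 m³/s
w_3 = (21.9 − 7.2)/2 = 7.35 m; q_3 = 0.37 × 0.14 × 7.35 = 0.3807 m³/s
Stations 1, 4 contribute zero (depth or velocity is 0).
Q = Σ qᵢ = 1.724 m³/s
= 1.724 × 1000 = 1724 L/s

1720 L/s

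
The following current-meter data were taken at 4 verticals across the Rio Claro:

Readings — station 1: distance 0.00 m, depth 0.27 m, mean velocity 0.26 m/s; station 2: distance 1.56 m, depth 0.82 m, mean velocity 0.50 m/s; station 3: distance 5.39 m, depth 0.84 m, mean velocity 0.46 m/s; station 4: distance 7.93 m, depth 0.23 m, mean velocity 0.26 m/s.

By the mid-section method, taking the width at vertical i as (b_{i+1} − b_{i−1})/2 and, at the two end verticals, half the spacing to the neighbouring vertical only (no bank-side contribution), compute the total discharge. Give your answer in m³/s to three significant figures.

2.47 m³/s

w_1 = (1.56 − 0.00)/2 = 0.78 m; q_1 = 0.26 × 0.27 × 0.78 = 0.05476 m³/s
w_2 = (5.39 − 0.00)/2 = 2.695 m; q_2 = 0.50 × 0.82 × 2.695 = 1.105 m³/s
w_3 = (7.93 − 1.56)/2 = 3.185 m; q_3 = 0.46 × 0.84 × 3.185 = 1.231 m³/s
w_4 = (7.93 − 5.39)/2 = 1.27 m; q_4 = 0.26 × 0.23 × 1.27 = 0.07595 m³/s
Q = Σ qᵢ = 2.466 m³/s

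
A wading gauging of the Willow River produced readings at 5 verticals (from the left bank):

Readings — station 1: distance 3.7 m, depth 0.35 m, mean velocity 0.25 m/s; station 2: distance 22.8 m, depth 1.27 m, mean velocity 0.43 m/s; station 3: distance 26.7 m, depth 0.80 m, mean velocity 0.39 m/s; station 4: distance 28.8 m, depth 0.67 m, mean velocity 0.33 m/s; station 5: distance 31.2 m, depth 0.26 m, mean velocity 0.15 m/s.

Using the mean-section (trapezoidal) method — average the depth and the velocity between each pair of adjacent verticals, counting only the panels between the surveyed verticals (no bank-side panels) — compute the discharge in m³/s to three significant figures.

7.74 m³/s

Panel 1-2: Δb = 19.1 m, d̄ = (0.35+1.27)/2 = 0.81, v̄ = (0.25+0.43)/2 = 0.34 → q = 19.1×0.81×0.34 = 5.260 m³/s
Panel 2-3: Δb = 3.9 m, d̄ = (1.27+0.80)/2 = 1.035, v̄ = (0.43+0.39)/2 = 0.41 → q = 3.9×1.035×0.41 = 1.655 m³/s
Panel 3-4: Δb = 2.1 m, d̄ = (0.80+0.67)/2 = 0.735, v̄ = (0.39+0.33)/2 = 0.36 → q = 2.1×0.735×0.36 = 0.5557 m³/s
Panel 4-5: Δb = 2.4 m, d̄ = (0.67+0.26)/2 = 0.465, v̄ = (0.33+0.15)/2 = 0.24 → q = 2.4×0.465×0.24 = 0.2678 m³/s
Q = Σ q = 7.739 m³/s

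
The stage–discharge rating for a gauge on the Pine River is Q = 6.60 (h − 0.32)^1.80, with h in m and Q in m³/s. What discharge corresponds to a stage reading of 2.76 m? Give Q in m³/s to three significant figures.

Q = 6.60 × (2.76 − 0.32)^1.80 = 6.60 × 2.44^1.80 = 32.87 m³/s

32.9 m³/s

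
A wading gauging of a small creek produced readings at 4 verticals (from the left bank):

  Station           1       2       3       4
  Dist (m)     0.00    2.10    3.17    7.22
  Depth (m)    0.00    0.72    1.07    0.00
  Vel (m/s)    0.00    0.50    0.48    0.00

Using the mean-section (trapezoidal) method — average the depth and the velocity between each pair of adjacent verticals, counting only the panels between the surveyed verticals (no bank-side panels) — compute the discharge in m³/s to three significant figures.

Panel 1-2: Δb = 2.1 m, d̄ = (0.00+0.72)/2 = 0.36, v̄ = (0.00+0.50)/2 = 0.25 → q = 2.1×0.36×0.25 = 0.1890 m³/s
Panel 2-3: Δb = 1.07 m, d̄ = (0.72+1.07)/2 = 0.895, v̄ = (0.50+0.48)/2 = 0.49 → q = 1.07×0.895×0.49 = 0.4692 m³/s
Panel 3-4: Δb = 4.05 m, d̄ = (1.07+0.00)/2 = 0.535, v̄ = (0.48+0.00)/2 = 0.24 → q = 4.05×0.535×0.24 = 0.5200 m³/s
Q = Σ q = 1.178 m³/s

1.18 m³/s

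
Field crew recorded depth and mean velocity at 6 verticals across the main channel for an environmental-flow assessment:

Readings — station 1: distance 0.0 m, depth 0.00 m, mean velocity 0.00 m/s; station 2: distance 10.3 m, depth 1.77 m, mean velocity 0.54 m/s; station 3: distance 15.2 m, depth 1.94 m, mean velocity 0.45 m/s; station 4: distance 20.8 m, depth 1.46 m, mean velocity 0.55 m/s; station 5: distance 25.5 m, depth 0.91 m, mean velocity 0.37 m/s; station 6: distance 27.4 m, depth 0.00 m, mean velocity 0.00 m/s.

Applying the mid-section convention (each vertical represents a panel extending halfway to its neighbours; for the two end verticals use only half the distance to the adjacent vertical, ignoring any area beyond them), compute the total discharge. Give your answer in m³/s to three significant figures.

17.1 m³/s

w_2 = (15.2 − 0.0)/2 = 7.6 m; q_2 = 0.54 × 1.77 × 7.6 = 7.264 m³/s
w_3 = (20.8 − 10.3)/2 = 5.25 m; q_3 = 0.45 × 1.94 × 5.25 = 4.583 m³/s
w_4 = (25.5 − 15.2)/2 = 5.15 m; q_4 = 0.55 × 1.46 × 5.15 = 4.135 m³/s
w_5 = (27.4 − 20.8)/2 = 3.3 m; q_5 = 0.37 × 0.91 × 3.3 = 1.111 m³/s
Stations 1, 6 contribute zero (depth or velocity is 0).
Q = Σ qᵢ = 17.09 m³/s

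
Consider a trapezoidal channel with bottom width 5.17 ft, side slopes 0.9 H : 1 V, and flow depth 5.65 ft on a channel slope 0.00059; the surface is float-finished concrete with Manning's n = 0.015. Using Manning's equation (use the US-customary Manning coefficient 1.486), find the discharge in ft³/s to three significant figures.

280 ft³/s

A = (b + z·y)·y = (5.17 + 0.9×5.65)×5.65 = 57.94 ft²
P = b + 2y√(1+z²) = 5.17 + 2×5.65×√(1+0.9²) = 20.37 ft
R = A/P = 57.94/20.37 = 2.844 ft
Q = (1.486/n)·A·R^(2/3)·S^(1/2) = (1.486/0.015) × 57.94 × 2.844^(2/3) × 0.00059^(1/2) = 279.9 ft³/s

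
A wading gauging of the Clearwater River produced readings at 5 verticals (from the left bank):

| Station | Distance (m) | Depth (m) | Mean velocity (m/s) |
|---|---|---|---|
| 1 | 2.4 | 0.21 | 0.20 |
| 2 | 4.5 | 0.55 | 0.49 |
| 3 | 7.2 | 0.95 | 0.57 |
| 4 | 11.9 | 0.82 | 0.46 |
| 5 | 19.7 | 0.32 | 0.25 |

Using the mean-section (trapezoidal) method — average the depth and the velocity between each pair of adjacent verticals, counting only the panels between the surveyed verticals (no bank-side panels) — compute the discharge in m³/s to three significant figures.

Panel 1-2: Δb = 2.1 m, d̄ = (0.21+0.55)/2 = 0.38, v̄ = (0.20+0.49)/2 = 0.345 → q = 2.1×0.38×0.345 = 0.2753 m³/s
Panel 2-3: Δb = 2.7 m, d̄ = (0.55+0.95)/2 = 0.75, v̄ = (0.49+0.57)/2 = 0.53 → q = 2.7×0.75×0.53 = 1.073 m³/s
Panel 3-4: Δb = 4.7 m, d̄ = (0.95+0.82)/2 = 0.885, v̄ = (0.57+0.46)/2 = 0.515 → q = 4.7×0.885×0.515 = 2.142 m³/s
Panel 4-5: Δb = 7.8 m, d̄ = (0.82+0.32)/2 = 0.57, v̄ = (0.46+0.25)/2 = 0.355 → q = 7.8×0.57×0.355 = 1.578 m³/s
Q = Σ q = 5.069 m³/s

5.07 m³/s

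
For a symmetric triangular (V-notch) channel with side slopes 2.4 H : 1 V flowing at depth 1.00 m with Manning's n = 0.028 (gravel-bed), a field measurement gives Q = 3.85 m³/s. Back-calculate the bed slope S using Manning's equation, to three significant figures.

A = z·y² = 2.4×1.00² = 2.400 m²
P = 2y√(1+z²) = 2×1.00×√(1+2.4²) = 5.200 m
R = A/P = 2.400/5.200 = 0.4615 m
S = (Q·n / (1·A·R^(2/3)))² = (3.85×0.028 / (1×2.400×0.5972))² = 0.005656

0.00566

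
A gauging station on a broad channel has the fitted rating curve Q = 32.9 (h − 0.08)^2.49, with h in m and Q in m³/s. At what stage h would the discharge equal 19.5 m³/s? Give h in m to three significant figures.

h − h₀ = (Q/C)^(1/b) = (19.5/32.9)^(1/2.49) = 0.8105 m
h = 0.08 + 0.8105 = 0.8905 m

0.891 m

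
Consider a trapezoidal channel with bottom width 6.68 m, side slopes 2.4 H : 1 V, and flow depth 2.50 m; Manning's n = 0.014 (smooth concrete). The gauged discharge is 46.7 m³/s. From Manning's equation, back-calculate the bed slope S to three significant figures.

0.000225

A = (b + z·y)·y = (6.68 + 2.4×2.50)×2.50 = 31.70 m²
P = b + 2y√(1+z²) = 6.68 + 2×2.50×√(1+2.4²) = 19.68 m
R = A/P = 31.70/19.68 = 1.611 m
S = (Q·n / (1·A·R^(2/3)))² = (46.7×0.014 / (1×31.70×1.374))² = 0.0002253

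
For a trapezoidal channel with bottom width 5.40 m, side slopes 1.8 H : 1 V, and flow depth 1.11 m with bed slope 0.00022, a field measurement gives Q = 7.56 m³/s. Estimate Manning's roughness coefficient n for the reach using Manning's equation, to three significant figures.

A = (b + z·y)·y = (5.40 + 1.8×1.11)×1.11 = 8.212 m²
P = b + 2y√(1+z²) = 5.40 + 2×1.11×√(1+1.8²) = 9.971 m
R = A/P = 8.212/9.971 = 0.8235 m
n = (1/Q)·A·R^(2/3)·S^(1/2) = (1/7.56) × 8.212 × 0.8786 × 0.01483 = 0.01416

0.0142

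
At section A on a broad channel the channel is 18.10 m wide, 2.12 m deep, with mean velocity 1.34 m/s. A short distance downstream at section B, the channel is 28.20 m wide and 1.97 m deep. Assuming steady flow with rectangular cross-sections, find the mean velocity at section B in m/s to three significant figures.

Q = A₁V₁ = (18.10×2.12) × 1.34 = 51.42 m³/s
A₂ = 28.20 × 1.97 = 55.55 m²
V₂ = Q/A₂ = 51.42/55.55 = 0.9256 m/s

0.926 m/s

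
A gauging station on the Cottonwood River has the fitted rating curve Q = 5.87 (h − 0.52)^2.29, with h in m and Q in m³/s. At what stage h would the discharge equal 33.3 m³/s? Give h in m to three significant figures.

h − h₀ = (Q/C)^(1/b) = (33.3/5.87)^(1/2.29) = 2.134 m
h = 0.52 + 2.134 = 2.654 m

2.65 m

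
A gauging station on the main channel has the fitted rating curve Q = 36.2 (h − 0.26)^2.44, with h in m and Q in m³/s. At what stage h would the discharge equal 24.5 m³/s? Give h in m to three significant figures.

1.11 m

h − h₀ = (Q/C)^(1/b) = (24.5/36.2)^(1/2.44) = 0.8521 m
h = 0.26 + 0.8521 = 1.112 m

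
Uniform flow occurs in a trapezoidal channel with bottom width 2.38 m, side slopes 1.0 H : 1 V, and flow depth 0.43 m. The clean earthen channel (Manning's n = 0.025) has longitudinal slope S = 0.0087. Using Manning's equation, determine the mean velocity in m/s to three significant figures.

A = (b + z·y)·y = (2.38 + 1.0×0.43)×0.43 = 1.208 m²
P = b + 2y√(1+z²) = 2.38 + 2×0.43×√(1+1.0²) = 3.596 m
R = A/P = 1.208/3.596 = 0.3360 m
Q = (1/n)·A·R^(2/3)·S^(1/2) = (1/0.025) × 1.208 × 0.3360^(2/3) × 0.0087^(1/2) = 2.179 m³/s
V = Q/A = 2.179/1.208 = 1.803 m/s

1.80 m/s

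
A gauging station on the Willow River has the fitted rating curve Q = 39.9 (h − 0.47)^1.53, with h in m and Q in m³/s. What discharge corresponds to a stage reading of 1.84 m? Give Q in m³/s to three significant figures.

64.6 m³/s

Q = 39.9 × (1.84 − 0.47)^1.53 = 39.9 × 1.37^1.53 = 64.59 m³/s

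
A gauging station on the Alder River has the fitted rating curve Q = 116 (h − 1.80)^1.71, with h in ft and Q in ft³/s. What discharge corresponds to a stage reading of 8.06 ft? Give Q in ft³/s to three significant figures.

2670 ft³/s

Q = 116 × (8.06 − 1.80)^1.71 = 116 × 6.26^1.71 = 2671 ft³/s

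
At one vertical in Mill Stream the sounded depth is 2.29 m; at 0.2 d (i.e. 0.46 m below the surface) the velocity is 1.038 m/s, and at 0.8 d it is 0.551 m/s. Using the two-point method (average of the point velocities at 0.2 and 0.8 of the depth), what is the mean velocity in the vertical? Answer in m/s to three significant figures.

v̄ = (1.038 + 0.551) / 2 = 0.7945 m/s

0.795 m/s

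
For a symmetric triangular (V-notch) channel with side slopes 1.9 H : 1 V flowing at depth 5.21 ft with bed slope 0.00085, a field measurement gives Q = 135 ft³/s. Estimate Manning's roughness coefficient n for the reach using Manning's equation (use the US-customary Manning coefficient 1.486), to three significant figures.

A = z·y² = 1.9×5.21² = 51.57 ft²
P = 2y√(1+z²) = 2×5.21×√(1+1.9²) = 22.37 ft
R = A/P = 51.57/22.37 = 2.305 ft
n = (1.486/Q)·A·R^(2/3)·S^(1/2) = (1.486/135) × 51.57 × 1.745 × 0.02915 = 0.02888

0.0289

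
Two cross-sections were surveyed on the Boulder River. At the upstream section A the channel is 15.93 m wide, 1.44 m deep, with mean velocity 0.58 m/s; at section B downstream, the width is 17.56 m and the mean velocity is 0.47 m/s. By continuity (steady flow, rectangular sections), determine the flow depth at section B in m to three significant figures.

1.61 m

Q = A₁V₁ = (15.93×1.44) × 0.58 = 13.30 m³/s
d₂ = Q/(b₂ V₂) = 13.30/(17.56×0.47) = 1.612 m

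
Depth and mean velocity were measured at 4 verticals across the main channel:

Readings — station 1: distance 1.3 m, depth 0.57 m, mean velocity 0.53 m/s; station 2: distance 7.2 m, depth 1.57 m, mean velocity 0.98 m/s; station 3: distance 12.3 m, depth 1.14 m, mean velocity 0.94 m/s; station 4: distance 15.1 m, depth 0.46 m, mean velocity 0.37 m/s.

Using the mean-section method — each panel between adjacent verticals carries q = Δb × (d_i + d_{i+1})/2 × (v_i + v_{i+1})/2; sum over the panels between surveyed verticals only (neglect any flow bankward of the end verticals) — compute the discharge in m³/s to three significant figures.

Panel 1-2: Δb = 5.9 m, d̄ = (0.57+1.57)/2 = 1.07, v̄ = (0.53+0.98)/2 = 0.755 → q = 5.9×1.07×0.755 = 4.766 m³/s
Panel 2-3: Δb = 5.1 m, d̄ = (1.57+1.14)/2 = 1.355, v̄ = (0.98+0.94)/2 = 0.96 → q = 5.1×1.355×0.96 = 6.634 m³/s
Panel 3-4: Δb = 2.8 m, d̄ = (1.14+0.46)/2 = 0.8, v̄ = (0.94+0.37)/2 = 0.655 → q = 2.8×0.8×0.655 = 1.467 m³/s
Q = Σ q = 12.87 m³/s

12.9 m³/s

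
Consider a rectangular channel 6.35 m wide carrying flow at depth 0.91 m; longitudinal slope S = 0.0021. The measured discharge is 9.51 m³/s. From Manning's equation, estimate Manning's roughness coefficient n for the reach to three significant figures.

A = b·y = 6.35 × 0.91 = 5.779 m²
P = b + 2y = 6.35 + 2×0.91 = 8.170 m
R = A/P = 5.779/8.170 = 0.7073 m
n = (1/Q)·A·R^(2/3)·S^(1/2) = (1/9.51) × 5.779 × 0.7938 × 0.04583 = 0.02210

0.0221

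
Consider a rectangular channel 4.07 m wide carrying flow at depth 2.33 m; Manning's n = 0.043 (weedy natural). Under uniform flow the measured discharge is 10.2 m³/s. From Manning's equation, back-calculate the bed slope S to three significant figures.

A = b·y = 4.07 × 2.33 = 9.483 m²
P = b + 2y = 4.07 + 2×2.33 = 8.730 m
R = A/P = 9.483/8.730 = 1.086 m
S = (Q·n / (1·A·R^(2/3)))² = (10.2×0.043 / (1×9.483×1.057))² = 0.001916

0.00192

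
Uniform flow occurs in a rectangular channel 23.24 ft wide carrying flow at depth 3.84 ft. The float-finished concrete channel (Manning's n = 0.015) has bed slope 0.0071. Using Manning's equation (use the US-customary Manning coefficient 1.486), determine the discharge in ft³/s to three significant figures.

A = b·y = 23.24 × 3.84 = 89.24 ft²
P = b + 2y = 23.24 + 2×3.84 = 30.92 ft
R = A/P = 89.24/30.92 = 2.886 ft
Q = (1.486/n)·A·R^(2/3)·S^(1/2) = (1.486/0.015) × 89.24 × 2.886^(2/3) × 0.0071^(1/2) = 1510 ft³/s

1510 ft³/s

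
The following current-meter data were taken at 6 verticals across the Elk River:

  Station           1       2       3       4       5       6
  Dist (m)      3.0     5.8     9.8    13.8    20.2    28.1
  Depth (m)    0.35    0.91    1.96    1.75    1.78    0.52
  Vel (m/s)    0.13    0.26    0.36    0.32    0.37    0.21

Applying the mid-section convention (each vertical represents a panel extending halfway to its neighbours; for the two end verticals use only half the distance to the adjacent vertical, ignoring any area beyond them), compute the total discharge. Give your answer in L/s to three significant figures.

11700 L/s

w_1 = (5.8 − 3.0)/2 = 1.4 m; q_1 = 0.13 × 0.35 × 1.4 = 0.06370 m³/s
w_2 = (9.8 − 3.0)/2 = 3.4 m; q_2 = 0.26 × 0.91 × 3.4 = 0.8044 m³/s
w_3 = (13.8 − 5.8)/2 = 4 m; q_3 = 0.36 × 1.96 × 4 = 2.822 m³/s
w_4 = (20.2 − 9.8)/2 = 5.2 m; q_4 = 0.32 × 1.75 × 5.2 = 2.912 m³/s
w_5 = (28.1 − 13.8)/2 = 7.15 m; q_5 = 0.37 × 1.78 × 7.15 = 4.709 m³/s
w_6 = (28.1 − 20.2)/2 = 3.95 m; q_6 = 0.21 × 0.52 × 3.95 = 0.4313 m³/s
Q = Σ qᵢ = 11.74 m³/s
= 11.74 × 1000 = 11740 L/s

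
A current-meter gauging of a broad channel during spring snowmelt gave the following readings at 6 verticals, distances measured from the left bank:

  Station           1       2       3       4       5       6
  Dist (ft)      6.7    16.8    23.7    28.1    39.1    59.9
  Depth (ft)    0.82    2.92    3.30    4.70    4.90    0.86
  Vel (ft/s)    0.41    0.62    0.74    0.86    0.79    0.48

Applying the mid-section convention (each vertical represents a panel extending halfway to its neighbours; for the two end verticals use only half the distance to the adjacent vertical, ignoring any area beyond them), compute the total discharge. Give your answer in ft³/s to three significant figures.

128 ft³/s

w_1 = (16.8 − 6.7)/2 = 5.05 ft; q_1 = 0.41 × 0.82 × 5.05 = 1.698 ft³/s
w_2 = (23.7 − 6.7)/2 = 8.5 ft; q_2 = 0.62 × 2.92 × 8.5 = 15.39 ft³/s
w_3 = (28.1 − 16.8)/2 = 5.65 ft; q_3 = 0.74 × 3.30 × 5.65 = 13.80 ft³/s
w_4 = (39.1 − 23.7)/2 = 7.7 ft; q_4 = 0.86 × 4.70 × 7.7 = 31.12 ft³/s
w_5 = (59.9 − 28.1)/2 = 15.9 ft; q_5 = 0.79 × 4.90 × 15.9 = 61.55 ft³/s
w_6 = (59.9 − 39.1)/2 = 10.4 ft; q_6 = 0.48 × 0.86 × 10.4 = 4.293 ft³/s
Q = Σ qᵢ = 127.8 ft³/s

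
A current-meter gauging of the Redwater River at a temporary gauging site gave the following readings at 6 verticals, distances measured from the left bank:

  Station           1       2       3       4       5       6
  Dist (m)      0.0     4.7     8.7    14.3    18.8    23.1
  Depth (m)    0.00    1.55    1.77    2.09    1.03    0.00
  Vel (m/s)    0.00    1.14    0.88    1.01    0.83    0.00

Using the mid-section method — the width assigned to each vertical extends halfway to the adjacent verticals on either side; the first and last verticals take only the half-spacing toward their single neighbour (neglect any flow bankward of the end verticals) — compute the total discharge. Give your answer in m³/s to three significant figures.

29.6 m³/s

w_2 = (8.7 − 0.0)/2 = 4.35 m; q_2 = 1.14 × 1.55 × 4.35 = 7.686 m³/s
w_3 = (14.3 − 4.7)/2 = 4.8 m; q_3 = 0.88 × 1.77 × 4.8 = 7.476 m³/s
w_4 = (18.8 − 8.7)/2 = 5.05 m; q_4 = 1.01 × 2.09 × 5.05 = 10.66 m³/s
w_5 = (23.1 − 14.3)/2 = 4.4 m; q_5 = 0.83 × 1.03 × 4.4 = 3.762 m³/s
Stations 1, 6 contribute zero (depth or velocity is 0).
Q = Σ qᵢ = 29.58 m³/s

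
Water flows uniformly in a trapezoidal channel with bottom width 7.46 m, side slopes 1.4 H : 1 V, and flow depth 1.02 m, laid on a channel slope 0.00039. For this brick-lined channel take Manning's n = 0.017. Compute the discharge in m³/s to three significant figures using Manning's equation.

9.27 m³/s

A = (b + z·y)·y = (7.46 + 1.4×1.02)×1.02 = 9.066 m²
P = b + 2y√(1+z²) = 7.46 + 2×1.02×√(1+1.4²) = 10.97 m
R = A/P = 9.066/10.97 = 0.8264 m
Q = (1/n)·A·R^(2/3)·S^(1/2) = (1/0.017) × 9.066 × 0.8264^(2/3) × 0.00039^(1/2) = 9.275 m³/s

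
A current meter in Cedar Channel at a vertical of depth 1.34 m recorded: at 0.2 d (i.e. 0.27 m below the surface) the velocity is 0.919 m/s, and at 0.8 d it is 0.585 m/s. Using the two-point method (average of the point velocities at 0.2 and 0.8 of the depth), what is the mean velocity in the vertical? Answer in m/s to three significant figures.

0.752 m/s

v̄ = (0.919 + 0.585) / 2 = 0.7520 m/s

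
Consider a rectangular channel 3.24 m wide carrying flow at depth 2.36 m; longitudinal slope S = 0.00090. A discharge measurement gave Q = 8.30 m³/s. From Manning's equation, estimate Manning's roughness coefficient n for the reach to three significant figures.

0.0269

A = b·y = 3.24 × 2.36 = 7.646 m²
P = b + 2y = 3.24 + 2×2.36 = 7.960 m
R = A/P = 7.646/7.960 = 0.9606 m
n = (1/Q)·A·R^(2/3)·S^(1/2) = (1/8.30) × 7.646 × 0.9736 × 0.03000 = 0.02691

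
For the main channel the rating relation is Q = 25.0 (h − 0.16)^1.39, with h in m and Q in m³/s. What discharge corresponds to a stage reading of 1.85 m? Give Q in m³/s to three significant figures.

Q = 25.0 × (1.85 − 0.16)^1.39 = 25.0 × 1.69^1.39 = 51.84 m³/s

51.8 m³/s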